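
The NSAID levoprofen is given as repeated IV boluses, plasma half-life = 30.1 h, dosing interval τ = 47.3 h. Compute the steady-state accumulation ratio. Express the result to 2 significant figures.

k = ln2 / t½ = 0.693147 / 30.1 = 0.02303 h⁻¹
e^(−kτ) = e^(−0.02303 × 47.3) = 0.3364
Accumulation ratio R = 1 / (1 − e^(−kτ)) = 1 / (1 − 0.3364) = 1.507

1.5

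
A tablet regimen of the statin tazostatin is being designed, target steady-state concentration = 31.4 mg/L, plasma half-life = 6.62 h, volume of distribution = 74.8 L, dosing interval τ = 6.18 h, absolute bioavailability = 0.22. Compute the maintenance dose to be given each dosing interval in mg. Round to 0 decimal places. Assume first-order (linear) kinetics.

6908 mg

k = ln2 / t½ = 0.693147 / 6.62 = 0.1047 h⁻¹
CL = k × Vd = 0.1047 × 74.8 = 7.832 L/h
At steady state, F × (Dose/τ) = Css × CL.
Dose = Css × CL × τ / F = 31.4 × 7.832 × 6.18 / 0.22 = 6908 mg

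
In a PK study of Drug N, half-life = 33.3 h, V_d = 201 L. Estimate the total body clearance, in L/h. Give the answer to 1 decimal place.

k = ln2 / t½ = 0.693147 / 33.3 = 0.02082 h⁻¹
CL = k × Vd = 0.02082 × 201 = 4.185 L/h

4.2 L/h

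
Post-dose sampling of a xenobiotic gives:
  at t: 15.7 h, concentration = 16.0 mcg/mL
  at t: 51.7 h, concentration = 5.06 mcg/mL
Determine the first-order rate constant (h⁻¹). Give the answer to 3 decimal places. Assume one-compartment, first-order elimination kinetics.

0.032 h⁻¹

k = ln(C₁/C₂) / (t₂ − t₁) = ln(16.0/5.06) / (51.7 − 15.7)
  = 1.151 / 36.00 = 0.03197 h⁻¹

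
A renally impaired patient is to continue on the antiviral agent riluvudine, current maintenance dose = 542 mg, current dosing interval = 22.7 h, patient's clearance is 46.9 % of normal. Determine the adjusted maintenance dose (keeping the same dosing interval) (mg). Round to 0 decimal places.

254 mg

To keep the same average steady-state level, dosing rate must scale with clearance.
CL ratio = 46.9 / 100 = 0.4690
New dose (same interval) = 542 × 0.4690 = 254.2 mg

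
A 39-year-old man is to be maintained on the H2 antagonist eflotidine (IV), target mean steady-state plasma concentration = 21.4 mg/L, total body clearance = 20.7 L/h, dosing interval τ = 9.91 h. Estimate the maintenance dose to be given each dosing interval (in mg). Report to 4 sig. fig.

4390 mg

At steady state, Dose/τ = Css × CL.
Dose = Css × CL × τ = 21.4 × 20.70 × 9.91 = 4390 mg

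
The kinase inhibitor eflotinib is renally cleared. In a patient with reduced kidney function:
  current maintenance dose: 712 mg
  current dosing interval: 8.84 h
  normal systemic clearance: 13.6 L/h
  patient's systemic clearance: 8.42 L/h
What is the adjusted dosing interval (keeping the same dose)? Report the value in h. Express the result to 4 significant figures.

To keep the same average steady-state level, dosing rate must scale with clearance.
CL ratio = 8.42 / 13.6 = 0.6191
New interval (same dose) = 8.84 / 0.6191 = 14.28 h

14.28 h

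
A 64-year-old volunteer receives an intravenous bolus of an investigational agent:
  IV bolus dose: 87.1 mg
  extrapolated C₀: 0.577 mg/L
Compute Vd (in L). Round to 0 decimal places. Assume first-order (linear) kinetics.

Vd = Dose / C₀ = 87.10 / 0.577 = 151.0 L

151 L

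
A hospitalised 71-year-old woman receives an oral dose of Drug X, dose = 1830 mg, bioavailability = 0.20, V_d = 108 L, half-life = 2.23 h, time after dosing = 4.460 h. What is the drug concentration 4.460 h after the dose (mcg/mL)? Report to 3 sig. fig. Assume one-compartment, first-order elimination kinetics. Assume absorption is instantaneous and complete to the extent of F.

0.847 mcg/mL

Amount reaching circulation = F × Dose = 0.20 × 1830 = 366.0 mg
C₀ = F·Dose / Vd = 366.0 / 108 = 3.389 mg/L
k = ln2 / t½ = 0.693147 / 2.23 = 0.3108 h⁻¹
t / t½ = 4.460 / 2.23 = 2 half-lives
C = C₀ × (1/2)^2 = 3.389 × 0.2500 = 0.8473 mg/L
(0.8473 mg/L = 0.8473 mcg/mL)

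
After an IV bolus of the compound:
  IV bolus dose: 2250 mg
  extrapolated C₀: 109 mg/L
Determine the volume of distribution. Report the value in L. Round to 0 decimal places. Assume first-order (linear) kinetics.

Vd = Dose / C₀ = 2250 / 109 = 20.64 L

21 L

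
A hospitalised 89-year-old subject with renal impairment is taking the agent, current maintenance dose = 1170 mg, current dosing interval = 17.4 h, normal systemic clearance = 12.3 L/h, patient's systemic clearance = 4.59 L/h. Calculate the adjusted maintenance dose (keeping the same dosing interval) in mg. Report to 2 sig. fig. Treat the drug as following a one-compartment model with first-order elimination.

To keep the same average steady-state level, dosing rate must scale with clearance.
CL ratio = 4.59 / 12.3 = 0.3732
New dose (same interval) = 1170 × 0.3732 = 436.6 mg

440 mg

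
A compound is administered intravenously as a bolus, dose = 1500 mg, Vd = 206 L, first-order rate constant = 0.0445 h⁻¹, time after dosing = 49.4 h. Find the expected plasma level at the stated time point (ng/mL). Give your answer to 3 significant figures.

808 ng/mL

C₀ = Dose / Vd = 1500 / 206 = 7.282 mg/L
C = C₀ · e^(−k·t) = 7.282 × e^(−0.04450 × 49.4)
  = 7.282 × 0.1110 = 0.8083 mg/L
Convert: 0.8083 mg/L × 1000 = 808.3 ng/mL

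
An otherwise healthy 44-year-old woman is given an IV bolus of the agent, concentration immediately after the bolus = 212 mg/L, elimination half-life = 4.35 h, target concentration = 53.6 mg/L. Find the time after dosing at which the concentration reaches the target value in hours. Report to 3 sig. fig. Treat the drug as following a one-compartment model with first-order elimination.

k = ln2 / t½ = 0.693147 / 4.35 = 0.1593 h⁻¹
t = ln(C₀ / C) / k = ln(212.0 / 53.6) / 0.1593
  = ln(3.955) / 0.1593 = 1.375 / 0.1593 = 8.632 h

8.63 h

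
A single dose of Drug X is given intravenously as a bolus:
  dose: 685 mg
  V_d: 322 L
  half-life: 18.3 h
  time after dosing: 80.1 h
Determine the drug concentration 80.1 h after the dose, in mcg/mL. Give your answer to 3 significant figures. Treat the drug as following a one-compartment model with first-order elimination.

0.102 mcg/mL

C₀ = Dose / Vd = 685.0 / 322 = 2.127 mg/L
k = ln2 / t½ = 0.693147 / 18.3 = 0.03788 h⁻¹
C = C₀ · e^(−k·t) = 2.127 × e^(−0.03788 × 80.1)
  = 2.127 × 0.04811 = 0.1023 mg/L
(0.1023 mg/L = 0.1023 mcg/mL)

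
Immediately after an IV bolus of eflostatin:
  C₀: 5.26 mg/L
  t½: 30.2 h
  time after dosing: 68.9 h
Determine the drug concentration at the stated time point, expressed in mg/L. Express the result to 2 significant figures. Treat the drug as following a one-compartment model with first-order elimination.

1.1 mg/L

k = ln2 / t½ = 0.693147 / 30.2 = 0.02295 h⁻¹
C = C₀ · e^(−k·t) = 5.260 × e^(−0.02295 × 68.9)
  = 5.260 × 0.2057 = 1.082 mg/L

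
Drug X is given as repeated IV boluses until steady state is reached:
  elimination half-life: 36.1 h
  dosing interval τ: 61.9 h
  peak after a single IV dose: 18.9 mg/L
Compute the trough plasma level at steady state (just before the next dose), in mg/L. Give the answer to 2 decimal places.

8.28 mg/L

k = ln2 / t½ = 0.693147 / 36.1 = 0.01920 h⁻¹
e^(−kτ) = e^(−0.01920 × 61.9) = 0.3047
Accumulation ratio R = 1 / (1 − e^(−kτ)) = 1 / (1 − 0.3047) = 1.438
Steady-state trough = C₀ × R × e^(−kτ) = 18.9 × 1.438 × 0.3047 = 8.281 mg/L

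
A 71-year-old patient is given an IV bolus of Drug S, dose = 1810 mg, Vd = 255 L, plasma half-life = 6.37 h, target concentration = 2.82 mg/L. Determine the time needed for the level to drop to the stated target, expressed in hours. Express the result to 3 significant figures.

8.48 h

C₀ = Dose / Vd = 1810 / 255 = 7.098 mg/L
k = ln2 / t½ = 0.693147 / 6.37 = 0.1088 h⁻¹
t = ln(C₀ / C) / k = ln(7.098 / 2.82) / 0.1088
  = ln(2.517) / 0.1088 = 0.9231 / 0.1088 = 8.484 h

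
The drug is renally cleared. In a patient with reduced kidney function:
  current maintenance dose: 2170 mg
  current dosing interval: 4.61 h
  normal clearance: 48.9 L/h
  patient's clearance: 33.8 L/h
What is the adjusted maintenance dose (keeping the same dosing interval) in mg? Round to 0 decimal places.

1500 mg

To keep the same average steady-state level, dosing rate must scale with clearance.
CL ratio = 33.8 / 48.9 = 0.6912
New dose (same interval) = 2170 × 0.6912 = 1500 mg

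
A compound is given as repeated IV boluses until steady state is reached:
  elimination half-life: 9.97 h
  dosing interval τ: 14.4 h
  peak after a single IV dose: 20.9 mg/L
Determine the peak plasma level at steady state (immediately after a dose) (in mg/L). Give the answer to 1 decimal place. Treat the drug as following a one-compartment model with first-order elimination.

33.0 mg/L

k = ln2 / t½ = 0.693147 / 9.97 = 0.06952 h⁻¹
e^(−kτ) = e^(−0.06952 × 14.4) = 0.3675
Accumulation ratio R = 1 / (1 − e^(−kτ)) = 1 / (1 − 0.3675) = 1.581
Steady-state peak = C₀ × R = 20.9 × 1.581 = 33.04 mg/L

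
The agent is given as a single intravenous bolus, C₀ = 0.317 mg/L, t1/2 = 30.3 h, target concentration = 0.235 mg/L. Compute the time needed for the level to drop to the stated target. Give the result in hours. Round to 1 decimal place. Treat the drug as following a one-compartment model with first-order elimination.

13.1 h

k = ln2 / t½ = 0.693147 / 30.3 = 0.02288 h⁻¹
t = ln(C₀ / C) / k = ln(0.3170 / 0.235) / 0.02288
  = ln(1.349) / 0.02288 = 0.2994 / 0.02288 = 13.09 h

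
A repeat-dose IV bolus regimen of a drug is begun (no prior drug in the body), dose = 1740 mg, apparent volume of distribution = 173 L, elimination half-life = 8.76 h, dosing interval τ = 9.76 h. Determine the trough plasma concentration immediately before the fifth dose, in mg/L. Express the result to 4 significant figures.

8.242 mg/L

C₀ per dose = Dose / Vd = 1740 / 173 = 10.06 mg/L
k = ln2 / t½ = 0.693147 / 8.76 = 0.07913 h⁻¹
Fraction remaining after one interval: r = e^(−kτ) = e^(−0.07913 × 9.76) = 0.4619
Before dose 5, 4 doses have been given (aged 1τ, 2τ, 3τ, 4τ).
C_trough = C₀ × (r + r² + … + r^4) = C₀ × r(1−r^4)/(1−r)
        = 10.06 × 0.4619 × (1 − 0.04552) / (1 − 0.4619) = 8.242 mg/L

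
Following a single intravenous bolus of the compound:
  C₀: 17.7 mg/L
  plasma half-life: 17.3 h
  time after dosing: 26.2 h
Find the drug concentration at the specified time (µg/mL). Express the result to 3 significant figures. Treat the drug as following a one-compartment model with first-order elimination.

k = ln2 / t½ = 0.693147 / 17.3 = 0.04007 h⁻¹
C = C₀ · e^(−k·t) = 17.70 × e^(−0.04007 × 26.2)
  = 17.70 × 0.3500 = 6.195 mg/L
(6.195 mg/L = 6.195 µg/mL)

6.20 µg/mL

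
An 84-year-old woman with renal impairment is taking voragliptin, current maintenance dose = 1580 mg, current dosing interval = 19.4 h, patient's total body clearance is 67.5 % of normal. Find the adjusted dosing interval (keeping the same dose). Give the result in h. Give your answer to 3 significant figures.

To keep the same average steady-state level, dosing rate must scale with clearance.
CL ratio = 67.5 / 100 = 0.6750
New interval (same dose) = 19.4 / 0.6750 = 28.74 h

28.7 h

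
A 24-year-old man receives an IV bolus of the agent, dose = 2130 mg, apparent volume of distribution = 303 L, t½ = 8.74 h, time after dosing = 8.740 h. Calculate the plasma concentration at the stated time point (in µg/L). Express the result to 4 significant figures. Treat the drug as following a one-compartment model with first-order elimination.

C₀ = Dose / Vd = 2130 / 303 = 7.030 mg/L
k = ln2 / t½ = 0.693147 / 8.74 = 0.07931 h⁻¹
t / t½ = 8.740 / 8.74 = 1 half-lives
C = C₀ × (1/2)^1 = 7.030 × 0.5000 = 3.515 mg/L
Convert: 3.515 mg/L × 1000 = 3515 µg/L

3515 µg/L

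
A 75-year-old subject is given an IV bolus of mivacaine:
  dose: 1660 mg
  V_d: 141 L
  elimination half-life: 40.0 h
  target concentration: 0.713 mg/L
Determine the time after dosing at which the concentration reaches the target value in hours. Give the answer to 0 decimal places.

C₀ = Dose / Vd = 1660 / 141 = 11.77 mg/L
k = ln2 / t½ = 0.693147 / 40.0 = 0.01733 h⁻¹
t = ln(C₀ / C) / k = ln(11.77 / 0.713) / 0.01733
  = ln(16.51) / 0.01733 = 2.804 / 0.01733 = 161.8 h

162 h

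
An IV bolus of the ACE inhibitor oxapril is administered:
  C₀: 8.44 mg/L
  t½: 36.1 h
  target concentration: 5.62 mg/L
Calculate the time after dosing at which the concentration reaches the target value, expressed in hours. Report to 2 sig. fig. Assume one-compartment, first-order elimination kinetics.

21 h

k = ln2 / t½ = 0.693147 / 36.1 = 0.01920 h⁻¹
t = ln(C₀ / C) / k = ln(8.440 / 5.62) / 0.01920
  = ln(1.502) / 0.01920 = 0.4068 / 0.01920 = 21.19 h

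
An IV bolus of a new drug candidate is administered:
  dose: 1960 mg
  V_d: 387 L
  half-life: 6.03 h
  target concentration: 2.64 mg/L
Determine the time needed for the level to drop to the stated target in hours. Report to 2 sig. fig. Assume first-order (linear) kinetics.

5.7 h

C₀ = Dose / Vd = 1960 / 387 = 5.065 mg/L
k = ln2 / t½ = 0.693147 / 6.03 = 0.1149 h⁻¹
t = ln(C₀ / C) / k = ln(5.065 / 2.64) / 0.1149
  = ln(1.919) / 0.1149 = 0.6518 / 0.1149 = 5.673 h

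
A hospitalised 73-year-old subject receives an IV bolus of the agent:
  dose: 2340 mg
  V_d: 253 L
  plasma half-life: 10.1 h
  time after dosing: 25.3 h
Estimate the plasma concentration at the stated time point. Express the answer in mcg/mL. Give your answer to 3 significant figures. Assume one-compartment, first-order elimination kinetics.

C₀ = Dose / Vd = 2340 / 253 = 9.249 mg/L
k = ln2 / t½ = 0.693147 / 10.1 = 0.06863 h⁻¹
C = C₀ · e^(−k·t) = 9.249 × e^(−0.06863 × 25.3)
  = 9.249 × 0.1762 = 1.630 mg/L
(1.630 mg/L = 1.630 mcg/mL)

1.63 mcg/mL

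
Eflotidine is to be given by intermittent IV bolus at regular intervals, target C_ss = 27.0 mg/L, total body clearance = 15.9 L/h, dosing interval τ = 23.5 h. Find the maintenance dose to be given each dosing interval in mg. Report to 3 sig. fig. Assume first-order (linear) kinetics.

At steady state, Dose/τ = Css × CL.
Dose = Css × CL × τ = 27.0 × 15.90 × 23.5 = 10090 mg

10100 mg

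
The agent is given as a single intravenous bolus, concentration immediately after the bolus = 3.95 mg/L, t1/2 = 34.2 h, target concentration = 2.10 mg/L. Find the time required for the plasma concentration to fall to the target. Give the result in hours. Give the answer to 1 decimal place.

31.2 h

k = ln2 / t½ = 0.693147 / 34.2 = 0.02027 h⁻¹
t = ln(C₀ / C) / k = ln(3.950 / 2.10) / 0.02027
  = ln(1.881) / 0.02027 = 0.6318 / 0.02027 = 31.17 h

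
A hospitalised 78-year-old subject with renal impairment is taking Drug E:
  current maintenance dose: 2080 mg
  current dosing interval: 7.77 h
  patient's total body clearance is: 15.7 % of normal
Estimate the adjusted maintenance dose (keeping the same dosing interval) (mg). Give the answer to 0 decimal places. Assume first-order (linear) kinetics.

327 mg

To keep the same average steady-state level, dosing rate must scale with clearance.
CL ratio = 15.7 / 100 = 0.1570
New dose (same interval) = 2080 × 0.1570 = 326.6 mg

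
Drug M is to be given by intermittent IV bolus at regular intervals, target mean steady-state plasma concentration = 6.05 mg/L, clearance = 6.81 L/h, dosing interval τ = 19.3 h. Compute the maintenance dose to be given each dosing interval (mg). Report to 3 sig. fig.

At steady state, Dose/τ = Css × CL.
Dose = Css × CL × τ = 6.05 × 6.810 × 19.3 = 795.2 mg

795 mg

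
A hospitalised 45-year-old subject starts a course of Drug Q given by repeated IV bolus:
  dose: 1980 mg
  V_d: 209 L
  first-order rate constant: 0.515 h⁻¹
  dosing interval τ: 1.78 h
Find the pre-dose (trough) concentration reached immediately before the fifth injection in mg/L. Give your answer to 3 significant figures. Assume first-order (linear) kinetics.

C₀ per dose = Dose / Vd = 1980 / 209 = 9.474 mg/L
Fraction remaining after one interval: r = e^(−kτ) = e^(−0.5150 × 1.78) = 0.3998
Before dose 5, 4 doses have been given (aged 1τ, 2τ, 3τ, 4τ).
C_trough = C₀ × (r + r² + … + r^4) = C₀ × r(1−r^4)/(1−r)
        = 9.474 × 0.3998 × (1 − 0.02555) / (1 − 0.3998) = 6.149 mg/L

6.15 mg/L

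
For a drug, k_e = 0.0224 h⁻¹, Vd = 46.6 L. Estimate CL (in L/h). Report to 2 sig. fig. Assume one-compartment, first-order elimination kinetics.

1.0 L/h

CL = k × Vd = 0.0224 × 46.6 = 1.044 L/h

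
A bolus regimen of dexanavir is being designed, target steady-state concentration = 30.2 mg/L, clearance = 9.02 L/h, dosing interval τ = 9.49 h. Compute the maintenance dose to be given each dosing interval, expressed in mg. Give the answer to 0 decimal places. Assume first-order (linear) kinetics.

At steady state, Dose/τ = Css × CL.
Dose = Css × CL × τ = 30.2 × 9.020 × 9.49 = 2585 mg

2585 mg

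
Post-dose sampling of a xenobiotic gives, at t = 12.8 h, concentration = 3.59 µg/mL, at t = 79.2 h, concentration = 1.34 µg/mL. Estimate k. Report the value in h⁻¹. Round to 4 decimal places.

k = ln(C₁/C₂) / (t₂ − t₁) = ln(3.59/1.34) / (79.2 − 12.8)
  = 0.9855 / 66.40 = 0.01484 h⁻¹

0.0148 h⁻¹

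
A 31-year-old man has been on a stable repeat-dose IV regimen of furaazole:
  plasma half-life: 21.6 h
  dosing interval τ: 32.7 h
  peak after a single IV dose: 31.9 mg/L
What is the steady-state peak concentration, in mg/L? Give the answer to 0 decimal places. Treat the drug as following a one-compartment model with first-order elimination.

49 mg/L

k = ln2 / t½ = 0.693147 / 21.6 = 0.03209 h⁻¹
e^(−kτ) = e^(−0.03209 × 32.7) = 0.3502
Accumulation ratio R = 1 / (1 − e^(−kτ)) = 1 / (1 − 0.3502) = 1.539
Steady-state peak = C₀ × R = 31.9 × 1.539 = 49.09 mg/L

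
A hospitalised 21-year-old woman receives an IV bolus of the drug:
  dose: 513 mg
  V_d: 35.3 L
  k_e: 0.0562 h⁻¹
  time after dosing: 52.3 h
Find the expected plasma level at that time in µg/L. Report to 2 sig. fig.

770 µg/L

C₀ = Dose / Vd = 513.0 / 35.3 = 14.53 mg/L
C = C₀ · e^(−k·t) = 14.53 × e^(−0.05620 × 52.3)
  = 14.53 × 0.05290 = 0.7686 mg/L
Convert: 0.7686 mg/L × 1000 = 768.6 µg/L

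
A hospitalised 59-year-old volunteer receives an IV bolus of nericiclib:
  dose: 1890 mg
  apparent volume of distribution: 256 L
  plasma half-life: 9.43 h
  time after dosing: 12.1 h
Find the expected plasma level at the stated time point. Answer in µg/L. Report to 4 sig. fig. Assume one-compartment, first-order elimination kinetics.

C₀ = Dose / Vd = 1890 / 256 = 7.383 mg/L
k = ln2 / t½ = 0.693147 / 9.43 = 0.07350 h⁻¹
C = C₀ · e^(−k·t) = 7.383 × e^(−0.07350 × 12.1)
  = 7.383 × 0.4109 = 3.034 mg/L
Convert: 3.034 mg/L × 1000 = 3034 µg/L

3034 µg/L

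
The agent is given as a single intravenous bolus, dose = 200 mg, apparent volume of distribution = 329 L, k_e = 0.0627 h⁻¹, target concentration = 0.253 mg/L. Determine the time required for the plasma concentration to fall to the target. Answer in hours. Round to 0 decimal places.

14 h

C₀ = Dose / Vd = 200.0 / 329 = 0.6079 mg/L
t = ln(C₀ / C) / k = ln(0.6079 / 0.253) / 0.06270
  = ln(2.403) / 0.06270 = 0.8767 / 0.06270 = 13.98 h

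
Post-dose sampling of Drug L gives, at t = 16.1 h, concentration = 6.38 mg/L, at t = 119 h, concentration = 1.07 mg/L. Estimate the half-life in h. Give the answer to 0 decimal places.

40 h

k = ln(C₁/C₂) / (t₂ − t₁) = ln(6.38/1.07) / (119 − 16.1)
  = 1.786 / 102.9 = 0.01736 h⁻¹
t½ = ln2 / k = 0.693147 / 0.01736 = 39.93 h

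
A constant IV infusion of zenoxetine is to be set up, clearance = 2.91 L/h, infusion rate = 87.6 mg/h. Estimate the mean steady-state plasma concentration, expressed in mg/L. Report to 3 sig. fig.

At steady state Css = R₀ / CL = 87.6 / 2.910 = 30.10 mg/L

30.1 mg/L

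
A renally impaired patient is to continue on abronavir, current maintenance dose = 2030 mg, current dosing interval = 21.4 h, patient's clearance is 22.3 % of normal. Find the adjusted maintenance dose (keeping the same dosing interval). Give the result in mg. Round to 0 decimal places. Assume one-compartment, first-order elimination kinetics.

To keep the same average steady-state level, dosing rate must scale with clearance.
CL ratio = 22.3 / 100 = 0.2230
New dose (same interval) = 2030 × 0.2230 = 452.7 mg

453 mg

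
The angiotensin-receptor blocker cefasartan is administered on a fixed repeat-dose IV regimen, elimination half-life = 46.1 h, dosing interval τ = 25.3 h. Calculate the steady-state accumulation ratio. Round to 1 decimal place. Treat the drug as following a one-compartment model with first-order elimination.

3.2

k = ln2 / t½ = 0.693147 / 46.1 = 0.01504 h⁻¹
e^(−kτ) = e^(−0.01504 × 25.3) = 0.6835
Accumulation ratio R = 1 / (1 − e^(−kτ)) = 1 / (1 − 0.6835) = 3.160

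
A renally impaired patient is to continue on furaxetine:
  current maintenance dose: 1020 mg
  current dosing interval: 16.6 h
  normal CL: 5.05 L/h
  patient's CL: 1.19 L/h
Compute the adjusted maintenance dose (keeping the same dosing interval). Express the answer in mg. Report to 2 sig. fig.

240 mg

To keep the same average steady-state level, dosing rate must scale with clearance.
CL ratio = 1.19 / 5.05 = 0.2356
New dose (same interval) = 1020 × 0.2356 = 240.3 mg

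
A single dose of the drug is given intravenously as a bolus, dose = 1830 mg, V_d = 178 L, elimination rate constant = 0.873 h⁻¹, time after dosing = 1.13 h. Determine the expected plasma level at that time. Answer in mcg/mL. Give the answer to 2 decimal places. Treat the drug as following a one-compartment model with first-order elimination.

C₀ = Dose / Vd = 1830 / 178 = 10.28 mg/L
C = C₀ · e^(−k·t) = 10.28 × e^(−0.8730 × 1.13)
  = 10.28 × 0.3729 = 3.833 mg/L
(3.833 mg/L = 3.833 mcg/mL)

3.83 mcg/mL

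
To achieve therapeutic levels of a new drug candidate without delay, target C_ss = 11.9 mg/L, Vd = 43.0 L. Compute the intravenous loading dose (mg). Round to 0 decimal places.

512 mg

LD = Css × Vd = 11.9 × 43.0 = 511.7 mg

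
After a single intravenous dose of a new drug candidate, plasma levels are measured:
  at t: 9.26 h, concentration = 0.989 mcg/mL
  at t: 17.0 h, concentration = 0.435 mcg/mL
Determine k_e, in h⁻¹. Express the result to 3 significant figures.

k = ln(C₁/C₂) / (t₂ − t₁) = ln(0.989/0.435) / (17.0 − 9.26)
  = 0.8213 / 7.740 = 0.1061 h⁻¹

0.106 h⁻¹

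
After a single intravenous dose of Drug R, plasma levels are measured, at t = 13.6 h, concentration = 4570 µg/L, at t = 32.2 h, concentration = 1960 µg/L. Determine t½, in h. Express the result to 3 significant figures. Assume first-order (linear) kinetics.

k = ln(C₁/C₂) / (t₂ − t₁) = ln(4570/1960) / (32.2 − 13.6)
  = 0.8466 / 18.60 = 0.04552 h⁻¹
t½ = ln2 / k = 0.693147 / 0.04552 = 15.23 h

15.2 h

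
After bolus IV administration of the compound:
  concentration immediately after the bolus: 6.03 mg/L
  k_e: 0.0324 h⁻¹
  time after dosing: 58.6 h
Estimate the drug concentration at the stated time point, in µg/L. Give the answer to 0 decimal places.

903 µg/L

C = C₀ · e^(−k·t) = 6.030 × e^(−0.03240 × 58.6)
  = 6.030 × 0.1498 = 0.9033 mg/L
Convert: 0.9033 mg/L × 1000 = 903.3 µg/L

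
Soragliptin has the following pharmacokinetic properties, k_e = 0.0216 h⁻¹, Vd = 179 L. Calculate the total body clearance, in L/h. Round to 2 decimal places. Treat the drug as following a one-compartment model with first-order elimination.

CL = k × Vd = 0.0216 × 179 = 3.866 L/h

3.87 L/h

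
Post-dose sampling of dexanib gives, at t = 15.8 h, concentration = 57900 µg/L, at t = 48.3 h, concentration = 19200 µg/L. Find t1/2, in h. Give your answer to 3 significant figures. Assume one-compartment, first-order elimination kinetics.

20.4 h

k = ln(C₁/C₂) / (t₂ − t₁) = ln(57900/19200) / (48.3 − 15.8)
  = 1.104 / 32.50 = 0.03397 h⁻¹
t½ = ln2 / k = 0.693147 / 0.03397 = 20.40 h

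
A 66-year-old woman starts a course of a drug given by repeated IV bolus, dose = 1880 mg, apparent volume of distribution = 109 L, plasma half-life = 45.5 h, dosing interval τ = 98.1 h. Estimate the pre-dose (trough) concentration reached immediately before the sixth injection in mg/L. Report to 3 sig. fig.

C₀ per dose = Dose / Vd = 1880 / 109 = 17.25 mg/L
k = ln2 / t½ = 0.693147 / 45.5 = 0.01523 h⁻¹
Fraction remaining after one interval: r = e^(−kτ) = e^(−0.01523 × 98.1) = 0.2245
Before dose 6, 5 doses have been given (aged 1τ, 2τ, 3τ, 4τ, 5τ).
C_trough = C₀ × (r + r² + … + r^5) = C₀ × r(1−r^5)/(1−r)
        = 17.25 × 0.2245 × (1 − 0.0005703) / (1 − 0.2245) = 4.991 mg/L

4.99 mg/L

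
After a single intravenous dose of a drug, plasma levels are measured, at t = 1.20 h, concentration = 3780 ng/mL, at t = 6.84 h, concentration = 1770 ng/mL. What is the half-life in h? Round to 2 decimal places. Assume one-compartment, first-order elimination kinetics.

k = ln(C₁/C₂) / (t₂ − t₁) = ln(3780/1770) / (6.84 − 1.20)
  = 0.7587 / 5.640 = 0.1345 h⁻¹
t½ = ln2 / k = 0.693147 / 0.1345 = 5.154 h

5.15 h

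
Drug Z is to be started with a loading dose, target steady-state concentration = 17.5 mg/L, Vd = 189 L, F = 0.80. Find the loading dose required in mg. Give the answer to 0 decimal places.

4134 mg

LD = Css × Vd / F = 17.5 × 189 / 0.80 = 4134 mg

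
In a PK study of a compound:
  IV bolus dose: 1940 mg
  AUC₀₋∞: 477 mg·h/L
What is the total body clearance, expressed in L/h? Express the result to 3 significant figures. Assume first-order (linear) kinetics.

4.07 L/h

CL = Dose / AUC = 1940 / 477 = 4.067 L/h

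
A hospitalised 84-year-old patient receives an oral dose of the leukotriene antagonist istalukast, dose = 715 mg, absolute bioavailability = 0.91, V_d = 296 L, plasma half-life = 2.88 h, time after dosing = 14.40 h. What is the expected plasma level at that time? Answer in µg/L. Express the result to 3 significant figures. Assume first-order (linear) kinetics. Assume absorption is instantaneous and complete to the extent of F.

Amount reaching circulation = F × Dose = 0.91 × 715.0 = 650.7 mg
C₀ = F·Dose / Vd = 650.7 / 296 = 2.198 mg/L
k = ln2 / t½ = 0.693147 / 2.88 = 0.2407 h⁻¹
t / t½ = 14.40 / 2.88 = 5 half-lives
C = C₀ × (1/2)^5 = 2.198 × 0.03125 = 0.06869 mg/L
Convert: 0.06869 mg/L × 1000 = 68.69 µg/L

68.7 µg/L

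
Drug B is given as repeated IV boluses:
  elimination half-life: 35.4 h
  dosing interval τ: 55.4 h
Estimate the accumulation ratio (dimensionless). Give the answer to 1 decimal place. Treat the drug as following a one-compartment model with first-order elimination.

1.5

k = ln2 / t½ = 0.693147 / 35.4 = 0.01958 h⁻¹
e^(−kτ) = e^(−0.01958 × 55.4) = 0.3380
Accumulation ratio R = 1 / (1 − e^(−kτ)) = 1 / (1 − 0.3380) = 1.511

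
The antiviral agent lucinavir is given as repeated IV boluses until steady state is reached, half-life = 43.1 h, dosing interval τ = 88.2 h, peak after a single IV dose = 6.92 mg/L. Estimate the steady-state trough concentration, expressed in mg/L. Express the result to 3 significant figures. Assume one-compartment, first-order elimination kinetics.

k = ln2 / t½ = 0.693147 / 43.1 = 0.01608 h⁻¹
e^(−kτ) = e^(−0.01608 × 88.2) = 0.2421
Accumulation ratio R = 1 / (1 − e^(−kτ)) = 1 / (1 − 0.2421) = 1.319
Steady-state trough = C₀ × R × e^(−kτ) = 6.92 × 1.319 × 0.2421 = 2.210 mg/L

2.21 mg/L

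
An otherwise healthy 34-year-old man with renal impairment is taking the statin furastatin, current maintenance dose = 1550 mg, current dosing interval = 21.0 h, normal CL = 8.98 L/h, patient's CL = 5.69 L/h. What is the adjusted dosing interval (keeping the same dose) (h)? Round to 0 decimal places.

To keep the same average steady-state level, dosing rate must scale with clearance.
CL ratio = 5.69 / 8.98 = 0.6336
New interval (same dose) = 21.0 / 0.6336 = 33.14 h

33 h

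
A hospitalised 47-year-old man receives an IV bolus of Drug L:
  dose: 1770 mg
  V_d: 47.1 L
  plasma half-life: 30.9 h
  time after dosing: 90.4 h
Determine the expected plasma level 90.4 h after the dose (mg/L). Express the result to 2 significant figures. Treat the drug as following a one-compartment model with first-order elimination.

4.9 mg/L

C₀ = Dose / Vd = 1770 / 47.1 = 37.58 mg/L
k = ln2 / t½ = 0.693147 / 30.9 = 0.02243 h⁻¹
C = C₀ · e^(−k·t) = 37.58 × e^(−0.02243 × 90.4)
  = 37.58 × 0.1316 = 4.946 mg/L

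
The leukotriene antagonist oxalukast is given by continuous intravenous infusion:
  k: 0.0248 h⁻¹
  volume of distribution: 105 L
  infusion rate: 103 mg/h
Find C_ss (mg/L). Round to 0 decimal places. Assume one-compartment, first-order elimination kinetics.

40 mg/L

CL = k × Vd = 0.02480 × 105 = 2.604 L/h
At steady state Css = R₀ / CL = 103 / 2.604 = 39.55 mg/L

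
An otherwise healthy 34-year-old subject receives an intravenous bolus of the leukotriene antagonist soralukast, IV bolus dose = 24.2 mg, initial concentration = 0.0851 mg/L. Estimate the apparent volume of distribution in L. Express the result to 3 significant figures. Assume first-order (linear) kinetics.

Vd = Dose / C₀ = 24.20 / 0.0851 = 284.4 L

284 L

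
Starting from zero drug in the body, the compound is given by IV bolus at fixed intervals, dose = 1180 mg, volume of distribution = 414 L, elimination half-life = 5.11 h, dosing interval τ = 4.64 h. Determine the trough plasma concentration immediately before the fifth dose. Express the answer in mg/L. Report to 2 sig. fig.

3.0 mg/L

C₀ per dose = Dose / Vd = 1180 / 414 = 2.850 mg/L
k = ln2 / t½ = 0.693147 / 5.11 = 0.1356 h⁻¹
Fraction remaining after one interval: r = e^(−kτ) = e^(−0.1356 × 4.64) = 0.5330
Before dose 5, 4 doses have been given (aged 1τ, 2τ, 3τ, 4τ).
C_trough = C₀ × (r + r² + … + r^4) = C₀ × r(1−r^4)/(1−r)
        = 2.850 × 0.5330 × (1 − 0.08071) / (1 − 0.5330) = 2.990 mg/L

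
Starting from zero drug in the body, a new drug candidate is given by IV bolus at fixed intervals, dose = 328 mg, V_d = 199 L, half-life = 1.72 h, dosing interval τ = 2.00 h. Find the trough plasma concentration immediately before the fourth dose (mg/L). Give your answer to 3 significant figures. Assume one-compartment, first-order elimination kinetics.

C₀ per dose = Dose / Vd = 328 / 199 = 1.648 mg/L
k = ln2 / t½ = 0.693147 / 1.72 = 0.4030 h⁻¹
Fraction remaining after one interval: r = e^(−kτ) = e^(−0.4030 × 2.00) = 0.4466
Before dose 4, 3 doses have been given (aged 1τ, 2τ, 3τ).
C_trough = C₀ × (r + r² + … + r^3) = C₀ × r(1−r^3)/(1−r)
        = 1.648 × 0.4466 × (1 − 0.08908) / (1 − 0.4466) = 1.211 mg/L

1.21 mg/L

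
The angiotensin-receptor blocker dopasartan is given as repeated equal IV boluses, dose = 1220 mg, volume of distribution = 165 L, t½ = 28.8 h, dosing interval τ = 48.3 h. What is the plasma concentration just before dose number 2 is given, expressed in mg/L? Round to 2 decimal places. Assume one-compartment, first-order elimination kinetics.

C₀ per dose = Dose / Vd = 1220 / 165 = 7.394 mg/L
k = ln2 / t½ = 0.693147 / 28.8 = 0.02407 h⁻¹
Fraction remaining after one interval: r = e^(−kτ) = e^(−0.02407 × 48.3) = 0.3127
Before dose 2, 1 dose has been given (aged 1τ).
C_trough = C₀ × r = 7.394 × 0.3127 = 2.312 mg/L

2.31 mg/L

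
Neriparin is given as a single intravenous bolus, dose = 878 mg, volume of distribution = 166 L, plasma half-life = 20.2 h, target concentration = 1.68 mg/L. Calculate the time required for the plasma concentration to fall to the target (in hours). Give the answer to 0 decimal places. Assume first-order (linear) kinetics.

C₀ = Dose / Vd = 878.0 / 166 = 5.289 mg/L
k = ln2 / t½ = 0.693147 / 20.2 = 0.03431 h⁻¹
t = ln(C₀ / C) / k = ln(5.289 / 1.68) / 0.03431
  = ln(3.148) / 0.03431 = 1.147 / 0.03431 = 33.43 h

33 h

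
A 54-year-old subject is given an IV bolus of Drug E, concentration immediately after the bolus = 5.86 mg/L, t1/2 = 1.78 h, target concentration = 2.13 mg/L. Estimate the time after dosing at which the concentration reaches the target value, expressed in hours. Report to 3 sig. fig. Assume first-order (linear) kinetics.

k = ln2 / t½ = 0.693147 / 1.78 = 0.3894 h⁻¹
t = ln(C₀ / C) / k = ln(5.860 / 2.13) / 0.3894
  = ln(2.751) / 0.3894 = 1.012 / 0.3894 = 2.599 h

2.60 h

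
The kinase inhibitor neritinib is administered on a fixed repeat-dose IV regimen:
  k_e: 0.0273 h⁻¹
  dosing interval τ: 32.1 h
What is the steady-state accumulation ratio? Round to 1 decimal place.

1.7

e^(−kτ) = e^(−0.02730 × 32.1) = 0.4163
Accumulation ratio R = 1 / (1 − e^(−kτ)) = 1 / (1 − 0.4163) = 1.713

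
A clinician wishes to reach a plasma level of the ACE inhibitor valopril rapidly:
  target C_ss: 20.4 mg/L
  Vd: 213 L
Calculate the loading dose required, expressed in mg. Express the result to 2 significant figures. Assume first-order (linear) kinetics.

4300 mg

LD = Css × Vd = 20.4 × 213 = 4345 mg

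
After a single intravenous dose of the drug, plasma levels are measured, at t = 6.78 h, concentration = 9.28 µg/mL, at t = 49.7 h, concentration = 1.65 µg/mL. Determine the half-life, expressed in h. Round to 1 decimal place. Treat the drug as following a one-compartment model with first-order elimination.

17.2 h

k = ln(C₁/C₂) / (t₂ − t₁) = ln(9.28/1.65) / (49.7 − 6.78)
  = 1.727 / 42.92 = 0.04024 h⁻¹
t½ = ln2 / k = 0.693147 / 0.04024 = 17.23 h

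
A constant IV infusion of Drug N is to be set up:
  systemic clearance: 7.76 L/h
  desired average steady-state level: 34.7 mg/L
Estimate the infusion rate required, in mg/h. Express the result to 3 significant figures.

At steady state, infusion rate R₀ = Css × CL = 34.7 × 7.760 = 269.3 mg/h

269 mg/h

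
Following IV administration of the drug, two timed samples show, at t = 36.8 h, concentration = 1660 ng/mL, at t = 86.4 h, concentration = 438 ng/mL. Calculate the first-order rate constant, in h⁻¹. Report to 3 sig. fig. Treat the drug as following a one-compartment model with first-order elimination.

0.0269 h⁻¹

k = ln(C₁/C₂) / (t₂ − t₁) = ln(1660/438) / (86.4 − 36.8)
  = 1.332 / 49.60 = 0.02685 h⁻¹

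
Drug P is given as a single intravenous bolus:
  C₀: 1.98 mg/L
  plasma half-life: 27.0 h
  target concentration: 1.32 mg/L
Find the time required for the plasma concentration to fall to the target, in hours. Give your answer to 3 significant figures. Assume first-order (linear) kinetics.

15.8 h

k = ln2 / t½ = 0.693147 / 27.0 = 0.02567 h⁻¹
t = ln(C₀ / C) / k = ln(1.980 / 1.32) / 0.02567
  = ln(1.500) / 0.02567 = 0.4055 / 0.02567 = 15.80 h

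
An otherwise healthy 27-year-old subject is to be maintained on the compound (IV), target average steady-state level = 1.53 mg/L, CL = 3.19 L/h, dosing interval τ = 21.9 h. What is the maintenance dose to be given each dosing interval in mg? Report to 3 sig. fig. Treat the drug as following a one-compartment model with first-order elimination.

107 mg

At steady state, Dose/τ = Css × CL.
Dose = Css × CL × τ = 1.53 × 3.190 × 21.9 = 106.9 mg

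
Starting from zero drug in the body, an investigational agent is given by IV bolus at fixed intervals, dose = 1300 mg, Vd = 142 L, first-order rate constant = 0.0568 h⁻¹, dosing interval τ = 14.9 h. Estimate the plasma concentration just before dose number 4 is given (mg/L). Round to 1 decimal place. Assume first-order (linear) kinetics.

6.3 mg/L

C₀ per dose = Dose / Vd = 1300 / 142 = 9.155 mg/L
Fraction remaining after one interval: r = e^(−kτ) = e^(−0.05680 × 14.9) = 0.4290
Before dose 4, 3 doses have been given (aged 1τ, 2τ, 3τ).
C_trough = C₀ × (r + r² + … + r^3) = C₀ × r(1−r^3)/(1−r)
        = 9.155 × 0.4290 × (1 − 0.07895) / (1 − 0.4290) = 6.335 mg/L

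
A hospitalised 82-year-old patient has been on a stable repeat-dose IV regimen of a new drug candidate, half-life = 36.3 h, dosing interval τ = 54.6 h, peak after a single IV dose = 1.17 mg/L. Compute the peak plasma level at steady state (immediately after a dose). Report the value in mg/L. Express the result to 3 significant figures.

k = ln2 / t½ = 0.693147 / 36.3 = 0.01909 h⁻¹
e^(−kτ) = e^(−0.01909 × 54.6) = 0.3526
Accumulation ratio R = 1 / (1 − e^(−kτ)) = 1 / (1 − 0.3526) = 1.545
Steady-state peak = C₀ × R = 1.17 × 1.545 = 1.808 mg/L

1.81 mg/L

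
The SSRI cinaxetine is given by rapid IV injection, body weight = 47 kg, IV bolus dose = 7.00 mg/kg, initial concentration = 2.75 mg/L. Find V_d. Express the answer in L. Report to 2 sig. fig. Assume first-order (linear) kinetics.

120 L

Dose = 7.00 × 47 = 329.0 mg
Vd = Dose / C₀ = 329.0 / 2.75 = 119.6 L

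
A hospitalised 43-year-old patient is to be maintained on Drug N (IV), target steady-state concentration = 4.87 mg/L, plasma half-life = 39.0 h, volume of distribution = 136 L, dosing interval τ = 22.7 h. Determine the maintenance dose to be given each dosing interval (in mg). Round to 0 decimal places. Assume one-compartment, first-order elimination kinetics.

k = ln2 / t½ = 0.693147 / 39.0 = 0.01777 h⁻¹
CL = k × Vd = 0.01777 × 136 = 2.417 L/h
At steady state, Dose/τ = Css × CL.
Dose = Css × CL × τ = 4.87 × 2.417 × 22.7 = 267.2 mg

267 mg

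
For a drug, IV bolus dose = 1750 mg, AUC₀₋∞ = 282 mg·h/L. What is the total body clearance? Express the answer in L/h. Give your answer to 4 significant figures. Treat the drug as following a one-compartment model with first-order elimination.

CL = Dose / AUC = 1750 / 282 = 6.206 L/h

6.206 L/h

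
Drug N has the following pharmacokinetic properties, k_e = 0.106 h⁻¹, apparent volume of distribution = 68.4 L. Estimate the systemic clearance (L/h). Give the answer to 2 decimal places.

CL = k × Vd = 0.106 × 68.4 = 7.250 L/h

7.25 L/h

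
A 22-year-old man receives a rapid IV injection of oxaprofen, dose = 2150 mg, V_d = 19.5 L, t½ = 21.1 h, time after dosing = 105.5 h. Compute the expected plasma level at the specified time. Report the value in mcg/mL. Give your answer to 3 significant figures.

C₀ = Dose / Vd = 2150 / 19.5 = 110.3 mg/L
k = ln2 / t½ = 0.693147 / 21.1 = 0.03285 h⁻¹
t / t½ = 105.5 / 21.1 = 5 half-lives
C = C₀ × (1/2)^5 = 110.3 × 0.03125 = 3.447 mg/L
(3.447 mg/L = 3.447 mcg/mL)

3.45 mcg/mL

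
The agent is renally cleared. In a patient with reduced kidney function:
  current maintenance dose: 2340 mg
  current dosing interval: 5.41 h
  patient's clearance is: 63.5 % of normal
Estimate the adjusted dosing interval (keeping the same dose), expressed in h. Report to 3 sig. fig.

8.52 h

To keep the same average steady-state level, dosing rate must scale with clearance.
CL ratio = 63.5 / 100 = 0.6350
New interval (same dose) = 5.41 / 0.6350 = 8.520 h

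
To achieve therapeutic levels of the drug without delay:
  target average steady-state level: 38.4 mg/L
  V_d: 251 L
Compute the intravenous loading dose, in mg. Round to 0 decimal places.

9638 mg

LD = Css × Vd = 38.4 × 251 = 9638 mg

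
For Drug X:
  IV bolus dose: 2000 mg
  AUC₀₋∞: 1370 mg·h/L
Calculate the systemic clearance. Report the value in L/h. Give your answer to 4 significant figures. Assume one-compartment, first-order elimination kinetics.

1.460 L/h

CL = Dose / AUC = 2000 / 1370 = 1.460 L/h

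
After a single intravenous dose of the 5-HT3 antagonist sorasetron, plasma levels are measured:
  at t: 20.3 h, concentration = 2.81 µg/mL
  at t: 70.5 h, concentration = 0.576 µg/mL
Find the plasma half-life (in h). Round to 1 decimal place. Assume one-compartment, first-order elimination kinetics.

22.0 h

k = ln(C₁/C₂) / (t₂ − t₁) = ln(2.81/0.576) / (70.5 − 20.3)
  = 1.585 / 50.20 = 0.03157 h⁻¹
t½ = ln2 / k = 0.693147 / 0.03157 = 21.96 h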